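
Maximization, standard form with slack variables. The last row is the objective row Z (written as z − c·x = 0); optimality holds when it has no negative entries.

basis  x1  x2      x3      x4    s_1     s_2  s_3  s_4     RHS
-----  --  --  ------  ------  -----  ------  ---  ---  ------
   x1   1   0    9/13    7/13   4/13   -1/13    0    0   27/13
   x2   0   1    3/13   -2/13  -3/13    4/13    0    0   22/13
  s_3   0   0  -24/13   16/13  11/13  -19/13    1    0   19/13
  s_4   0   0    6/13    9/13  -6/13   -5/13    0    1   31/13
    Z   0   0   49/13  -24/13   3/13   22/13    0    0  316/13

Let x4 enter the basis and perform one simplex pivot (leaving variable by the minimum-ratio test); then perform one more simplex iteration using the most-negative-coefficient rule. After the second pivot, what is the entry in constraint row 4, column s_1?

-8/9

Ratio test on column x4 — row 1: (27/13)/(7/13) = 27/7; row 2: entry -2/13 ≤ 0; row 3: (19/13)/(16/13) = 19/16; row 4: (31/13)/(9/13) = 31/9. Minimum is 19/16 at row 3 (s_3 leaves); pivot element 16/13.
Divide row 3 by 16/13; eliminate column x4 from the other rows.
Second iteration: most negative Z-row entry is -1/2 in column s_2, so s_2 enters.
Ratio test on column s_2 — row 1: (23/16)/(9/16) = 23/9; row 2: (15/8)/(1/8) = 15; row 3: entry -19/16 ≤ 0; row 4: (25/16)/(7/16) = 25/7. Minimum is 23/9 at row 1 (x1 leaves); pivot element 9/16.
Divide row 1 by 9/16; eliminate column s_2 from the other rows.
After both pivots, the entry at constraint row 4, column s_1 is -8/9.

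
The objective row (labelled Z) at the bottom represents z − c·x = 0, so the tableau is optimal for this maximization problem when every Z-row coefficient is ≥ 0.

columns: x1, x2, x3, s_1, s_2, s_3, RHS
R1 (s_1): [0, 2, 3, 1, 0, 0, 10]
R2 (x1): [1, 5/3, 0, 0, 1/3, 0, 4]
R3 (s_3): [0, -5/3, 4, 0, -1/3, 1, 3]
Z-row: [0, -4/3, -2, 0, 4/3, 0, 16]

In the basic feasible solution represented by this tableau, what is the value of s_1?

s_1 is basic (row 1); its value is the RHS of that row, 10.

10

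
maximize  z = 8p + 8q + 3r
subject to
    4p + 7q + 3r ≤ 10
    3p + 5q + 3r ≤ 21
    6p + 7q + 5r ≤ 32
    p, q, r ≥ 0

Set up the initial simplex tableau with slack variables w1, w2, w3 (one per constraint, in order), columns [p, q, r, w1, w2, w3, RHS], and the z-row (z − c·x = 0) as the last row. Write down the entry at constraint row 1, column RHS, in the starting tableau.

The RHS of constraint 1 is b_1 = 10.

10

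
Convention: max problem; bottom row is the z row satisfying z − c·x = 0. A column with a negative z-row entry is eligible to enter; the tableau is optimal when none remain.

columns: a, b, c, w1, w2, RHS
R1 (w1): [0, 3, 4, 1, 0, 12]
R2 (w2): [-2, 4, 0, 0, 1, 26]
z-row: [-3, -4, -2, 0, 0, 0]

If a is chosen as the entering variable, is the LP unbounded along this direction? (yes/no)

Every constraint-row entry in column a is ≤ 0, so increasing a is unbounded.

yes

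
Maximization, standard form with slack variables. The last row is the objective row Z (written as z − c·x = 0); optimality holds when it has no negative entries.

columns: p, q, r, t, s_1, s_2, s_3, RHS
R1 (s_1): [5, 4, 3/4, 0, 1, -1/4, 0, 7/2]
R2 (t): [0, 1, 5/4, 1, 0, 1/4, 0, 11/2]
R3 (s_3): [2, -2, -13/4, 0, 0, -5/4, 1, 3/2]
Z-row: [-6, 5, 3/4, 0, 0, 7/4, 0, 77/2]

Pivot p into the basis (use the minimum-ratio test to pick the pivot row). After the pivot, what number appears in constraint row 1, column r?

3/20

Ratio test on column p — row 1: (7/2)/5 = 7/10; row 2: entry 0 ≤ 0; row 3: (3/2)/2 = 3/4. Minimum is 7/10 at row 1 (s_1 leaves); pivot element 5.
Divide row 1 by 5; eliminate column p from the other rows.
In the new row 1, the r entry is the old entry divided by the pivot: (3/4)/5 = 3/20.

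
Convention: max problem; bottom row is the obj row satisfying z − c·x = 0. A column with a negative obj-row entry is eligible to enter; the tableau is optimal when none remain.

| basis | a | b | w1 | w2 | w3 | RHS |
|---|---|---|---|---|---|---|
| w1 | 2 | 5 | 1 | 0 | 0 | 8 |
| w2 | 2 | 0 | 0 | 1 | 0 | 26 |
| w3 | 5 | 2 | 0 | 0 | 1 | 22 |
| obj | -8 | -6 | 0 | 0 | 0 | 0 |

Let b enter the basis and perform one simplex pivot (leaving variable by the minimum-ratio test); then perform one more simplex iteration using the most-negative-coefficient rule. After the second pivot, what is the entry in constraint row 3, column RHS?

2

Ratio test on column b — row 1: 8/5 = 8/5; row 2: entry 0 ≤ 0; row 3: 22/2 = 11. Minimum is 8/5 at row 1 (w1 leaves); pivot element 5.
Divide row 1 by 5; eliminate column b from the other rows.
Second iteration: most negative obj-row entry is -28/5 in column a, so a enters.
Ratio test on column a — row 1: (8/5)/(2/5) = 4; row 2: 26/2 = 13; row 3: (94/5)/(21/5) = 94/21. Minimum is 4 at row 1 (b leaves); pivot element 2/5.
Divide row 1 by 2/5; eliminate column a from the other rows.
After both pivots, the entry at constraint row 3, column RHS is 2.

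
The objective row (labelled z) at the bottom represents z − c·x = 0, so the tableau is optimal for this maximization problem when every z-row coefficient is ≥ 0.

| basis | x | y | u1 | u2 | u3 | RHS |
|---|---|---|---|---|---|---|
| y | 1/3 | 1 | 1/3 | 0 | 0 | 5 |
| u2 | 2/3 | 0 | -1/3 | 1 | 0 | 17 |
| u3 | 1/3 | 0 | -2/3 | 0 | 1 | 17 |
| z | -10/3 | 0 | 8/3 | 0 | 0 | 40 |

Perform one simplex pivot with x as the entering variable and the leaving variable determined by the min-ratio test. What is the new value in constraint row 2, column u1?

-1

Ratio test on column x — row 1: 5/(1/3) = 15; row 2: 17/(2/3) = 51/2; row 3: 17/(1/3) = 51. Minimum is 15 at row 1 (y leaves); pivot element 1/3.
Divide row 1 by 1/3; eliminate column x from the other rows.
Row 2 update in column u1: -1/3 − (2/3)·1 = -1.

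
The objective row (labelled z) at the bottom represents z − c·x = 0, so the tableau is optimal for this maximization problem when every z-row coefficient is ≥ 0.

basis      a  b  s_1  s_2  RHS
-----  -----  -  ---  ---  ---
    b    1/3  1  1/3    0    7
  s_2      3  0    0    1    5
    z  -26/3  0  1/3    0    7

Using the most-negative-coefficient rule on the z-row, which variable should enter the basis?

Negative z-row entries: a: -26/3.
The most negative is -26/3 in column a, so a enters.

a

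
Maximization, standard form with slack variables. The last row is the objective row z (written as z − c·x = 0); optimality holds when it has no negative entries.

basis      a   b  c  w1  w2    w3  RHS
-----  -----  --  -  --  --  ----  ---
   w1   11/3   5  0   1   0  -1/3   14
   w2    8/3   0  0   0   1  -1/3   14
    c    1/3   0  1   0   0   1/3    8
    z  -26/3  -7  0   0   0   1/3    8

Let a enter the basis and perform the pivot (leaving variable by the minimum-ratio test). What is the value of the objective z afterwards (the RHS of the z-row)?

Ratio test on column a — row 1: 14/(11/3) = 42/11; row 2: 14/(8/3) = 21/4; row 3: 8/(1/3) = 24. Minimum is 42/11 at row 1 (w1 leaves); pivot element 11/3.
Pivot on row 1; the z-row RHS becomes 8 − (-26/3)·(42/11) = 452/11.

452/11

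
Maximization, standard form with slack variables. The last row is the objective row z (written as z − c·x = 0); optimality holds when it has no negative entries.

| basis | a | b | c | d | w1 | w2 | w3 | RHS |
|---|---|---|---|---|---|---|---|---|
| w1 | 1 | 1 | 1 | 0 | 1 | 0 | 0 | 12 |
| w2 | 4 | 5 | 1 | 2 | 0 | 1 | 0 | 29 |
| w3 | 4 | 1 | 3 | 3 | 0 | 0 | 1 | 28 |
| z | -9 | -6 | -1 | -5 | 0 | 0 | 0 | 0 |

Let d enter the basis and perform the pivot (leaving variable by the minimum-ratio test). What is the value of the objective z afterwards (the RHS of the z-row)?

Ratio test on column d — row 1: entry 0 ≤ 0; row 2: 29/2 = 29/2; row 3: 28/3 = 28/3. Minimum is 28/3 at row 3 (w3 leaves); pivot element 3.
Pivot on row 3; the z-row RHS becomes 0 − (-5)·(28/3) = 140/3.

140/3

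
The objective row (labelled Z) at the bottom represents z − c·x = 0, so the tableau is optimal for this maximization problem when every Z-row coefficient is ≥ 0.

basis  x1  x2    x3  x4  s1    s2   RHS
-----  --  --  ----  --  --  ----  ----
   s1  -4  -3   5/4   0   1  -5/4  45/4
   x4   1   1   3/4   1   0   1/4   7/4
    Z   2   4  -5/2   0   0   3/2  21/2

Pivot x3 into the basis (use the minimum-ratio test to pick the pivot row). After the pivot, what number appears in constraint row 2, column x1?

4/3

Ratio test on column x3 — row 1: (45/4)/(5/4) = 9; row 2: (7/4)/(3/4) = 7/3. Minimum is 7/3 at row 2 (x4 leaves); pivot element 3/4.
Divide row 2 by 3/4; eliminate column x3 from the other rows.
In the new row 2, the x1 entry is the old entry divided by the pivot: 1/(3/4) = 4/3.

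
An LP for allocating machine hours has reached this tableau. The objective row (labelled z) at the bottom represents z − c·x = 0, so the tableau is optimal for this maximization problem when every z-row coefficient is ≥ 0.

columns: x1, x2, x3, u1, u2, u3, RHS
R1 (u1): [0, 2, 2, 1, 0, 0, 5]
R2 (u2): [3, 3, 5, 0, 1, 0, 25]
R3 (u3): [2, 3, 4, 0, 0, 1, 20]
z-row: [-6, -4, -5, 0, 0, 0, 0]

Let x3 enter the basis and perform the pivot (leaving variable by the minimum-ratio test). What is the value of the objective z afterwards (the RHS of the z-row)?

25/2

Ratio test on column x3 — row 1: 5/2 = 5/2; row 2: 25/5 = 5; row 3: 20/4 = 5. Minimum is 5/2 at row 1 (u1 leaves); pivot element 2.
Pivot on row 1; the z-row RHS becomes 0 − (-5)·(5/2) = 25/2.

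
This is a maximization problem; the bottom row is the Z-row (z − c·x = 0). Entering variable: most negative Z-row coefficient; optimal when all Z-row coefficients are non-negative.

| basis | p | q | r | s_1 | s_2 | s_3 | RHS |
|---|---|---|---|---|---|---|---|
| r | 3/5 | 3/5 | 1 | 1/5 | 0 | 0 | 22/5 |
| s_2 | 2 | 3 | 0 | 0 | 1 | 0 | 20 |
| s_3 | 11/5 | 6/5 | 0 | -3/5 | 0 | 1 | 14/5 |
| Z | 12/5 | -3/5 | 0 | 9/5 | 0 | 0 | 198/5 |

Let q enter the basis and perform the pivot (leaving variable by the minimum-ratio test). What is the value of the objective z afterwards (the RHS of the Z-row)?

41

Ratio test on column q — row 1: (22/5)/(3/5) = 22/3; row 2: 20/3 = 20/3; row 3: (14/5)/(6/5) = 7/3. Minimum is 7/3 at row 3 (s_3 leaves); pivot element 6/5.
Pivot on row 3; the Z-row RHS becomes 198/5 − (-3/5)·(7/3) = 41.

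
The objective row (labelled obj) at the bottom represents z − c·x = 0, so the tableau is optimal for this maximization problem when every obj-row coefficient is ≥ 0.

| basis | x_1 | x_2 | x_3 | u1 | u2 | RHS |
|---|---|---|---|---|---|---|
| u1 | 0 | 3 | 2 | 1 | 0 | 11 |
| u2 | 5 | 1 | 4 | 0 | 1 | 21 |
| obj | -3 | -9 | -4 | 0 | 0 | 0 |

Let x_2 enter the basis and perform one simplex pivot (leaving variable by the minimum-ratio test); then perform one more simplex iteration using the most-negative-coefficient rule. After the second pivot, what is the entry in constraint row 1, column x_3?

Ratio test on column x_2 — row 1: 11/3 = 11/3; row 2: 21/1 = 21. Minimum is 11/3 at row 1 (u1 leaves); pivot element 3.
Divide row 1 by 3; eliminate column x_2 from the other rows.
Second iteration: most negative obj-row entry is -3 in column x_1, so x_1 enters.
Ratio test on column x_1 — row 1: entry 0 ≤ 0; row 2: (52/3)/5 = 52/15. Minimum is 52/15 at row 2 (u2 leaves); pivot element 5.
Divide row 2 by 5; eliminate column x_1 from the other rows.
After both pivots, the entry at constraint row 1, column x_3 is 2/3.

2/3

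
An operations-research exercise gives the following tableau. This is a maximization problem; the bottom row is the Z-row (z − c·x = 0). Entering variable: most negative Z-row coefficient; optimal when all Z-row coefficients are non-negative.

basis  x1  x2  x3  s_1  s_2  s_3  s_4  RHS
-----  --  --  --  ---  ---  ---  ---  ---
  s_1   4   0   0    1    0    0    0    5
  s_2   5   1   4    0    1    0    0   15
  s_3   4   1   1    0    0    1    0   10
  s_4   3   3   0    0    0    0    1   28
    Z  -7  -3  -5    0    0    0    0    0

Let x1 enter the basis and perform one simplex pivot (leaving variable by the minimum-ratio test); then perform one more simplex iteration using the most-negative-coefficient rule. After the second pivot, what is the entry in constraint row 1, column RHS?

Ratio test on column x1 — row 1: 5/4 = 5/4; row 2: 15/5 = 3; row 3: 10/4 = 5/2; row 4: 28/3 = 28/3. Minimum is 5/4 at row 1 (s_1 leaves); pivot element 4.
Divide row 1 by 4; eliminate column x1 from the other rows.
Second iteration: most negative Z-row entry is -5 in column x3, so x3 enters.
Ratio test on column x3 — row 1: entry 0 ≤ 0; row 2: (35/4)/4 = 35/16; row 3: 5/1 = 5; row 4: entry 0 ≤ 0. Minimum is 35/16 at row 2 (s_2 leaves); pivot element 4.
Divide row 2 by 4; eliminate column x3 from the other rows.
After both pivots, the entry at constraint row 1, column RHS is 5/4.

5/4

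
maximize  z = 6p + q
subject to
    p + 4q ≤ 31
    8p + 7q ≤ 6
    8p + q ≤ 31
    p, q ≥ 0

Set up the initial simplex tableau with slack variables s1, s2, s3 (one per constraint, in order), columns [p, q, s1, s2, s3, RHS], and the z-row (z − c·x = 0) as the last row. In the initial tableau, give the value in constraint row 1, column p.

Constraint 1 has coefficient 1 on p.

1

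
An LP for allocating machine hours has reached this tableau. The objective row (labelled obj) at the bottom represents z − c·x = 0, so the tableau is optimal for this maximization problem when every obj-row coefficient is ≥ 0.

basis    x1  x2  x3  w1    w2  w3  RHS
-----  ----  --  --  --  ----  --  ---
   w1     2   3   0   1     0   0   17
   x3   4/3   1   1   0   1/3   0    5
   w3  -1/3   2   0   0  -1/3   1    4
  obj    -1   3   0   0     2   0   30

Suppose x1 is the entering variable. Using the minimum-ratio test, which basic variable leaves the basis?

Column x1 entries and ratios — w1: 17/2 = 17/2; x3: 5/(4/3) = 15/4; w3: -1/3 ≤ 0, skip.
Smallest ratio is 15/4 in the row of x3, so x3 leaves.

x3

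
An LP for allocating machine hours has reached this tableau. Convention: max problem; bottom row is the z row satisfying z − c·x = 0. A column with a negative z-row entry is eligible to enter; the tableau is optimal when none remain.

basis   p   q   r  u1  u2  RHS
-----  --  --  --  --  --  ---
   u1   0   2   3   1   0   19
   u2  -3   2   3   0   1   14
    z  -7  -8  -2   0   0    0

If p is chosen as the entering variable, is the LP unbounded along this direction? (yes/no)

yes

Every constraint-row entry in column p is ≤ 0, so increasing p is unbounded.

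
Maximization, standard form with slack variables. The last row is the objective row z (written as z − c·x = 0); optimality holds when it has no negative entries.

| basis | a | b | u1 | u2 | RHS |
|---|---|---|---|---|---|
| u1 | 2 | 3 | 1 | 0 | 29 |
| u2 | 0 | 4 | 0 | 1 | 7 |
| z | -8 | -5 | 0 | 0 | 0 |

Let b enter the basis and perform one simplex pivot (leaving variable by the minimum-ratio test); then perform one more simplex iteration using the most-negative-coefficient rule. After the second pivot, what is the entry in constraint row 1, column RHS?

95/8

Ratio test on column b — row 1: 29/3 = 29/3; row 2: 7/4 = 7/4. Minimum is 7/4 at row 2 (u2 leaves); pivot element 4.
Divide row 2 by 4; eliminate column b from the other rows.
Second iteration: most negative z-row entry is -8 in column a, so a enters.
Ratio test on column a — row 1: (95/4)/2 = 95/8; row 2: entry 0 ≤ 0. Minimum is 95/8 at row 1 (u1 leaves); pivot element 2.
Divide row 1 by 2; eliminate column a from the other rows.
After both pivots, the entry at constraint row 1, column RHS is 95/8.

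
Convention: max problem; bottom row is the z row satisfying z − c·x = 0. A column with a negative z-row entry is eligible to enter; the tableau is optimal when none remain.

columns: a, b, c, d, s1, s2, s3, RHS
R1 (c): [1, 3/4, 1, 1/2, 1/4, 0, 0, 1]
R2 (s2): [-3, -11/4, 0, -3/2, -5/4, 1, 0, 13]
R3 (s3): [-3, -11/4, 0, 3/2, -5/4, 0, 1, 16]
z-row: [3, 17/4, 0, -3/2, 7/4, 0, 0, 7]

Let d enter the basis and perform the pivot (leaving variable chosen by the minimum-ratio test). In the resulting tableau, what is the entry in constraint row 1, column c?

Ratio test on column d — row 1: 1/(1/2) = 2; row 2: entry -3/2 ≤ 0; row 3: 16/(3/2) = 32/3. Minimum is 2 at row 1 (c leaves); pivot element 1/2.
Divide row 1 by 1/2; eliminate column d from the other rows.
In the new row 1, the c entry is the old entry divided by the pivot: 1/(1/2) = 2.

2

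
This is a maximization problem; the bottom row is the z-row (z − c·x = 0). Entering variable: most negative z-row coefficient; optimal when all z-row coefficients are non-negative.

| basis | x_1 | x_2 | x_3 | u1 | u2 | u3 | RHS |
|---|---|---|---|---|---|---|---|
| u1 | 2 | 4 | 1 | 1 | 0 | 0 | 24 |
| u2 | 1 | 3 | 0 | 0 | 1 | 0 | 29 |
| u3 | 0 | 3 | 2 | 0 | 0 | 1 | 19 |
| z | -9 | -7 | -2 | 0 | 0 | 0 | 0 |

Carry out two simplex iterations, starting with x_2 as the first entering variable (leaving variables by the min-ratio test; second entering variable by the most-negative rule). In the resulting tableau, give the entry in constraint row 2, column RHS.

Ratio test on column x_2 — row 1: 24/4 = 6; row 2: 29/3 = 29/3; row 3: 19/3 = 19/3. Minimum is 6 at row 1 (u1 leaves); pivot element 4.
Divide row 1 by 4; eliminate column x_2 from the other rows.
Second iteration: most negative z-row entry is -11/2 in column x_1, so x_1 enters.
Ratio test on column x_1 — row 1: 6/(1/2) = 12; row 2: entry -1/2 ≤ 0; row 3: entry -3/2 ≤ 0. Minimum is 12 at row 1 (x_2 leaves); pivot element 1/2.
Divide row 1 by 1/2; eliminate column x_1 from the other rows.
After both pivots, the entry at constraint row 2, column RHS is 17.

17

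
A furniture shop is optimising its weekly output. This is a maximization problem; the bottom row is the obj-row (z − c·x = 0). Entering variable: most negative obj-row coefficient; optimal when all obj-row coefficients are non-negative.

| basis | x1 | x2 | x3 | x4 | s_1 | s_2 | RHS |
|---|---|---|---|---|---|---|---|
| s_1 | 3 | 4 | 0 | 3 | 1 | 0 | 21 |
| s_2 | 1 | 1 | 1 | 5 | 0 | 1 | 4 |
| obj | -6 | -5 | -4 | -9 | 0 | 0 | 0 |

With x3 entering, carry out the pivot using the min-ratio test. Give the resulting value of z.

16

Ratio test on column x3 — row 1: entry 0 ≤ 0; row 2: 4/1 = 4. Minimum is 4 at row 2 (s_2 leaves); pivot element 1.
Pivot on row 2; the obj-row RHS becomes 0 − (-4)·4 = 16.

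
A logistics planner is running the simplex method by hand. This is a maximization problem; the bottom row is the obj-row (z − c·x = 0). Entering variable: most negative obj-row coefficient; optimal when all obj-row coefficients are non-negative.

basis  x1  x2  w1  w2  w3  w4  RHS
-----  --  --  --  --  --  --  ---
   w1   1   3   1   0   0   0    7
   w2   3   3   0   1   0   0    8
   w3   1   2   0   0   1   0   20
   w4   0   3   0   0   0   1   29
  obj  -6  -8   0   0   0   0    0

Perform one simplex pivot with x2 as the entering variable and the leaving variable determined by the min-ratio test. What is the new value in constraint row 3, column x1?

Ratio test on column x2 — row 1: 7/3 = 7/3; row 2: 8/3 = 8/3; row 3: 20/2 = 10; row 4: 29/3 = 29/3. Minimum is 7/3 at row 1 (w1 leaves); pivot element 3.
Divide row 1 by 3; eliminate column x2 from the other rows.
Row 3 update in column x1: 1 − 2·(1/3) = 1/3.

1/3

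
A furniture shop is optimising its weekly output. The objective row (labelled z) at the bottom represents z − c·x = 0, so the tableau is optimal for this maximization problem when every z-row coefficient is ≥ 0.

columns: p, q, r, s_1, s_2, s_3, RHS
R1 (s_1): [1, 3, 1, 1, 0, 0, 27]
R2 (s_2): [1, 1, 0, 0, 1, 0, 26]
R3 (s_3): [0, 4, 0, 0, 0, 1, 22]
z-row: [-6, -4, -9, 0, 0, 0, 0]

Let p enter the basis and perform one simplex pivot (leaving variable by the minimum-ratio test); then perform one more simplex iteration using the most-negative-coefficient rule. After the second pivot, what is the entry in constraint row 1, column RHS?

1

Ratio test on column p — row 1: 27/1 = 27; row 2: 26/1 = 26; row 3: entry 0 ≤ 0. Minimum is 26 at row 2 (s_2 leaves); pivot element 1.
Divide row 2 by 1; eliminate column p from the other rows.
Second iteration: most negative z-row entry is -9 in column r, so r enters.
Ratio test on column r — row 1: 1/1 = 1; row 2: entry 0 ≤ 0; row 3: entry 0 ≤ 0. Minimum is 1 at row 1 (s_1 leaves); pivot element 1.
Divide row 1 by 1; eliminate column r from the other rows.
After both pivots, the entry at constraint row 1, column RHS is 1.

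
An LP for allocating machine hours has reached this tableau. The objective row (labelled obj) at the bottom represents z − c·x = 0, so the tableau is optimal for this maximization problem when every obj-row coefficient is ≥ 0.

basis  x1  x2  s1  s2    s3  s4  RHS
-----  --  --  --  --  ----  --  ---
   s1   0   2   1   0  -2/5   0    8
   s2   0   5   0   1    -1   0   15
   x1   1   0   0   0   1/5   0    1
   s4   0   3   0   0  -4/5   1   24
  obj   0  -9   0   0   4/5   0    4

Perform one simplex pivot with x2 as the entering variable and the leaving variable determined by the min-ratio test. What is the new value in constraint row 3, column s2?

0

Ratio test on column x2 — row 1: 8/2 = 4; row 2: 15/5 = 3; row 3: entry 0 ≤ 0; row 4: 24/3 = 8. Minimum is 3 at row 2 (s2 leaves); pivot element 5.
Divide row 2 by 5; eliminate column x2 from the other rows.
Row 3 update in column s2: 0 − 0·(1/5) = 0.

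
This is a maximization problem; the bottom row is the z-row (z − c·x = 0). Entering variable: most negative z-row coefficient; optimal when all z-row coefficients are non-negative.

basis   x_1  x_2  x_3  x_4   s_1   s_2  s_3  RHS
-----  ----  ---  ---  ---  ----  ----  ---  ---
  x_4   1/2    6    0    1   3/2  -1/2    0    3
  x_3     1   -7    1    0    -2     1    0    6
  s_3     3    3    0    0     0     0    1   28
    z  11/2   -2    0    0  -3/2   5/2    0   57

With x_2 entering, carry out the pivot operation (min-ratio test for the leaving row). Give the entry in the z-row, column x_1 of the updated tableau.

Ratio test on column x_2 — row 1: 3/6 = 1/2; row 2: entry -7 ≤ 0; row 3: 28/3 = 28/3. Minimum is 1/2 at row 1 (x_4 leaves); pivot element 6.
Divide row 1 by 6; eliminate column x_2 from the other rows.
z-row update in column x_1: 11/2 − (-2)·(1/12) = 17/3.

17/3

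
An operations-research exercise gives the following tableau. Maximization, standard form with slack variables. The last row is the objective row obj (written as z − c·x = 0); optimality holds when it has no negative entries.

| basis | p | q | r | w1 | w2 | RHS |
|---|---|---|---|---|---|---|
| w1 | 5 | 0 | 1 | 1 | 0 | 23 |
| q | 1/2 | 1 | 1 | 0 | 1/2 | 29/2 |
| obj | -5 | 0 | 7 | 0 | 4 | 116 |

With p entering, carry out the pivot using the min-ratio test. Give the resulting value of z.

139

Ratio test on column p — row 1: 23/5 = 23/5; row 2: (29/2)/(1/2) = 29. Minimum is 23/5 at row 1 (w1 leaves); pivot element 5.
Pivot on row 1; the obj-row RHS becomes 116 − (-5)·(23/5) = 139.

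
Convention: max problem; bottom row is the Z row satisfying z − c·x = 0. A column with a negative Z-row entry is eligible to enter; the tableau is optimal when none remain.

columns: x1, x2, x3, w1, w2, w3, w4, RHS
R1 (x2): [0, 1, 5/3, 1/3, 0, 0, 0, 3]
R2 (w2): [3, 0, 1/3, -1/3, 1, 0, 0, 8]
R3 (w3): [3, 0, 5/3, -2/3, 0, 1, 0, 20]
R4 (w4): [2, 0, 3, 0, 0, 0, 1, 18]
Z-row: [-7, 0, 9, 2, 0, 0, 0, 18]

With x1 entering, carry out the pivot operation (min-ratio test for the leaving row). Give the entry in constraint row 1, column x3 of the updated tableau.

Ratio test on column x1 — row 1: entry 0 ≤ 0; row 2: 8/3 = 8/3; row 3: 20/3 = 20/3; row 4: 18/2 = 9. Minimum is 8/3 at row 2 (w2 leaves); pivot element 3.
Divide row 2 by 3; eliminate column x1 from the other rows.
Row 1 update in column x3: 5/3 − 0·(1/9) = 5/3.

5/3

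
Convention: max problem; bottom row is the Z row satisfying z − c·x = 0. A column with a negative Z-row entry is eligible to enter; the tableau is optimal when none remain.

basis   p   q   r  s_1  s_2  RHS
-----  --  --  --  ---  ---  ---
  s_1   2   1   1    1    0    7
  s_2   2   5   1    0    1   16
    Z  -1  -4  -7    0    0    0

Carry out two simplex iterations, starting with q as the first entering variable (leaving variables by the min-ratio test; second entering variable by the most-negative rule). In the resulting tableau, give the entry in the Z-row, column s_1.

Ratio test on column q — row 1: 7/1 = 7; row 2: 16/5 = 16/5. Minimum is 16/5 at row 2 (s_2 leaves); pivot element 5.
Divide row 2 by 5; eliminate column q from the other rows.
Second iteration: most negative Z-row entry is -31/5 in column r, so r enters.
Ratio test on column r — row 1: (19/5)/(4/5) = 19/4; row 2: (16/5)/(1/5) = 16. Minimum is 19/4 at row 1 (s_1 leaves); pivot element 4/5.
Divide row 1 by 4/5; eliminate column r from the other rows.
After both pivots, the entry at the Z-row, column s_1 is 31/4.

31/4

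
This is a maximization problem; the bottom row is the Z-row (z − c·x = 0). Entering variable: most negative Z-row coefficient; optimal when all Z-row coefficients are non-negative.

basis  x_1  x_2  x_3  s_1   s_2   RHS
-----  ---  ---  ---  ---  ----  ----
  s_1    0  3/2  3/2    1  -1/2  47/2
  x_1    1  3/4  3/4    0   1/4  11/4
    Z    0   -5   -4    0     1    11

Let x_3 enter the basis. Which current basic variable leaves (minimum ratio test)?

Column x_3 entries and ratios — s_1: (47/2)/(3/2) = 47/3; x_1: (11/4)/(3/4) = 11/3.
Smallest ratio is 11/3 in the row of x_1, so x_1 leaves.

x_1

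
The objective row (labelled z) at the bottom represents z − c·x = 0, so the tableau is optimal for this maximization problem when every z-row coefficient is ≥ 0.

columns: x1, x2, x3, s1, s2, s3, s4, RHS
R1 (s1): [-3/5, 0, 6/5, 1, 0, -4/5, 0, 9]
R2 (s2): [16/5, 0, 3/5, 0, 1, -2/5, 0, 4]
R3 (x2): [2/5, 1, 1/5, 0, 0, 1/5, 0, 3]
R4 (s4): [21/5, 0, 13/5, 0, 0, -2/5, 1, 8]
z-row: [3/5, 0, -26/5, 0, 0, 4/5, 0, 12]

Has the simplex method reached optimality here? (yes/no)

The z-row has a negative entry -26/5 in column x3, so it is not optimal.

no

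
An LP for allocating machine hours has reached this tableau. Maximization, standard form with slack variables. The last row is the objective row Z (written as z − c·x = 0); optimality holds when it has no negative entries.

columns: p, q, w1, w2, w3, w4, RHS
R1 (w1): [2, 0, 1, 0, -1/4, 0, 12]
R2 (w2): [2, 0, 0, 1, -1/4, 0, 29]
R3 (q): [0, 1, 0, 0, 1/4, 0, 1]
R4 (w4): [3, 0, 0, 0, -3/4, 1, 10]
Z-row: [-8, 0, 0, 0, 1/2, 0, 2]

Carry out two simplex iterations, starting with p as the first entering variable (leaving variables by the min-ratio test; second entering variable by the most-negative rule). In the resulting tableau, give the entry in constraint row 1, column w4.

Ratio test on column p — row 1: 12/2 = 6; row 2: 29/2 = 29/2; row 3: entry 0 ≤ 0; row 4: 10/3 = 10/3. Minimum is 10/3 at row 4 (w4 leaves); pivot element 3.
Divide row 4 by 3; eliminate column p from the other rows.
Second iteration: most negative Z-row entry is -3/2 in column w3, so w3 enters.
Ratio test on column w3 — row 1: (16/3)/(1/4) = 64/3; row 2: (67/3)/(1/4) = 268/3; row 3: 1/(1/4) = 4; row 4: entry -1/4 ≤ 0. Minimum is 4 at row 3 (q leaves); pivot element 1/4.
Divide row 3 by 1/4; eliminate column w3 from the other rows.
After both pivots, the entry at constraint row 1, column w4 is -2/3.

-2/3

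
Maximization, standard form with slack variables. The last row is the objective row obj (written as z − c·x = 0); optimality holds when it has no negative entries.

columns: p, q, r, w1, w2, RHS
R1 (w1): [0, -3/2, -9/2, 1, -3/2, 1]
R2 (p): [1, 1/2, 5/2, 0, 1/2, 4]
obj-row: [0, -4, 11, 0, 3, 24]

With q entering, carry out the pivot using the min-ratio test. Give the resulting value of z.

56

Ratio test on column q — row 1: entry -3/2 ≤ 0; row 2: 4/(1/2) = 8. Minimum is 8 at row 2 (p leaves); pivot element 1/2.
Pivot on row 2; the obj-row RHS becomes 24 − (-4)·8 = 56.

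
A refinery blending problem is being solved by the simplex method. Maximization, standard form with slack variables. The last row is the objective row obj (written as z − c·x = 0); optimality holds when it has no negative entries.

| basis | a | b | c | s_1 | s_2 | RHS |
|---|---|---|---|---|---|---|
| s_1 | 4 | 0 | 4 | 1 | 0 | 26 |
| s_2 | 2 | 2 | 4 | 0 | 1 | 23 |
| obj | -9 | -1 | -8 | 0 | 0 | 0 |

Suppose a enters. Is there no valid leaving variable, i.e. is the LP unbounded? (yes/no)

Column a has positive entries in row(s) 1, 2, so the ratio test bounds it — not unbounded.

no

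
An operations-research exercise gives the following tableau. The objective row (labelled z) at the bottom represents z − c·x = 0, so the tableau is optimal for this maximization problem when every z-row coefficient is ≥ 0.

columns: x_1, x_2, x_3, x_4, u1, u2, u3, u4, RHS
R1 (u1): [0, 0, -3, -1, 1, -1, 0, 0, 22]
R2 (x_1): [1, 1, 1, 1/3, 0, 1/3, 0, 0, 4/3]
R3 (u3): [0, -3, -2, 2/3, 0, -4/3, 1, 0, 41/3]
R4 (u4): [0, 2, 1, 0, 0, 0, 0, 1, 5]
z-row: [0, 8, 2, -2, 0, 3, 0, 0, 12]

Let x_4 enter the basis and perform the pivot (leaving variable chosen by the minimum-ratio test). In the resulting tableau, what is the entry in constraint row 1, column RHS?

Ratio test on column x_4 — row 1: entry -1 ≤ 0; row 2: (4/3)/(1/3) = 4; row 3: (41/3)/(2/3) = 41/2; row 4: entry 0 ≤ 0. Minimum is 4 at row 2 (x_1 leaves); pivot element 1/3.
Divide row 2 by 1/3; eliminate column x_4 from the other rows.
Row 1 update in column RHS: 22 − (-1)·4 = 26.

26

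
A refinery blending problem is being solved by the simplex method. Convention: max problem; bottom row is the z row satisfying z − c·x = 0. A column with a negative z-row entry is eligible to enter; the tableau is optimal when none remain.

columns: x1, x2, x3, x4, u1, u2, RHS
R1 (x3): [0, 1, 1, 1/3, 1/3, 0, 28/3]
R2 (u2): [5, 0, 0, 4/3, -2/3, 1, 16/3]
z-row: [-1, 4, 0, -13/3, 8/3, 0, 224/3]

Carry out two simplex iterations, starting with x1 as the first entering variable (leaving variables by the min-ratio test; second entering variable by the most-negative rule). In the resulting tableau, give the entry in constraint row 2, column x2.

Ratio test on column x1 — row 1: entry 0 ≤ 0; row 2: (16/3)/5 = 16/15. Minimum is 16/15 at row 2 (u2 leaves); pivot element 5.
Divide row 2 by 5; eliminate column x1 from the other rows.
Second iteration: most negative z-row entry is -61/15 in column x4, so x4 enters.
Ratio test on column x4 — row 1: (28/3)/(1/3) = 28; row 2: (16/15)/(4/15) = 4. Minimum is 4 at row 2 (x1 leaves); pivot element 4/15.
Divide row 2 by 4/15; eliminate column x4 from the other rows.
After both pivots, the entry at constraint row 2, column x2 is 0.

0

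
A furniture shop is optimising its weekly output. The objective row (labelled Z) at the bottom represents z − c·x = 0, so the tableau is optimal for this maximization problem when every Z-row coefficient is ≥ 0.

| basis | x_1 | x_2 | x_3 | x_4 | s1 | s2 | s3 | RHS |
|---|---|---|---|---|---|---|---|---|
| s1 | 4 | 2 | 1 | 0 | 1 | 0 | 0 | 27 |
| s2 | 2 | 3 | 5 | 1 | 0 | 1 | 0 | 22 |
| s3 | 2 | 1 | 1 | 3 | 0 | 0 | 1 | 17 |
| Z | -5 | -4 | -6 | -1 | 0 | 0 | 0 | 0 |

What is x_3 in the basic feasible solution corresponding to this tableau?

x_3 is not in the basis, so in the current basic feasible solution x_3 = 0.

0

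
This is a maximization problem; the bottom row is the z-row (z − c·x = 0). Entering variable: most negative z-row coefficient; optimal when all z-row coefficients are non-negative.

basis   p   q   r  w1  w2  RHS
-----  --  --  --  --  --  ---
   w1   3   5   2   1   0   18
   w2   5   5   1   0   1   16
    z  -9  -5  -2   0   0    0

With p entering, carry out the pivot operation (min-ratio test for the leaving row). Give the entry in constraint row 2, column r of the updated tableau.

1/5

Ratio test on column p — row 1: 18/3 = 6; row 2: 16/5 = 16/5. Minimum is 16/5 at row 2 (w2 leaves); pivot element 5.
Divide row 2 by 5; eliminate column p from the other rows.
In the new row 2, the r entry is the old entry divided by the pivot: 1/5 = 1/5.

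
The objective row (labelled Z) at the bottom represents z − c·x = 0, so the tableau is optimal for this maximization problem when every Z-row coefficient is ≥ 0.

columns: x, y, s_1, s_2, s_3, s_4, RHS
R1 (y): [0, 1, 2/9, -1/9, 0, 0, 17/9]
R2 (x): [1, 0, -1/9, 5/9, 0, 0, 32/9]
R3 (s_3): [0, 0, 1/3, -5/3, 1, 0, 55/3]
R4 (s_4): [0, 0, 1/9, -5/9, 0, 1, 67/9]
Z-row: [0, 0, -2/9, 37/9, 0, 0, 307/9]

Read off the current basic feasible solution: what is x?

x is basic (row 2); its value is the RHS of that row, 32/9.

32/9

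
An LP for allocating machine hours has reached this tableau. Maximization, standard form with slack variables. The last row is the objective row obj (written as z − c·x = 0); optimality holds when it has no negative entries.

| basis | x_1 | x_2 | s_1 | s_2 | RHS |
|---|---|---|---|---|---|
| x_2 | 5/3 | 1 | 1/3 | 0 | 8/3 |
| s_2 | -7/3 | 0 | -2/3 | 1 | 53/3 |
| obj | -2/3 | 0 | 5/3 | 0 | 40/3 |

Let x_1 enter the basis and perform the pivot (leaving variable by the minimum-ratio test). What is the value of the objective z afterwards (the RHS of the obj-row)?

72/5

Ratio test on column x_1 — row 1: (8/3)/(5/3) = 8/5; row 2: entry -7/3 ≤ 0. Minimum is 8/5 at row 1 (x_2 leaves); pivot element 5/3.
Pivot on row 1; the obj-row RHS becomes 40/3 − (-2/3)·(8/5) = 72/5.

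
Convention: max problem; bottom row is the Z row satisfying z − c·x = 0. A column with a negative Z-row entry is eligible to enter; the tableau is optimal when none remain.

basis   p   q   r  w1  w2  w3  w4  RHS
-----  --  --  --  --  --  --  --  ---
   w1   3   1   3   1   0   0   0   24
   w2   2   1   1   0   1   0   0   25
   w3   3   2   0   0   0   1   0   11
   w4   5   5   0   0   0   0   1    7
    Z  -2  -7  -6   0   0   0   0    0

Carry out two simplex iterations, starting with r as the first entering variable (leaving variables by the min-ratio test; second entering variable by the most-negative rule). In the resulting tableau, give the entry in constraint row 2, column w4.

-2/15

Ratio test on column r — row 1: 24/3 = 8; row 2: 25/1 = 25; row 3: entry 0 ≤ 0; row 4: entry 0 ≤ 0. Minimum is 8 at row 1 (w1 leaves); pivot element 3.
Divide row 1 by 3; eliminate column r from the other rows.
Second iteration: most negative Z-row entry is -5 in column q, so q enters.
Ratio test on column q — row 1: 8/(1/3) = 24; row 2: 17/(2/3) = 51/2; row 3: 11/2 = 11/2; row 4: 7/5 = 7/5. Minimum is 7/5 at row 4 (w4 leaves); pivot element 5.
Divide row 4 by 5; eliminate column q from the other rows.
After both pivots, the entry at constraint row 2, column w4 is -2/15.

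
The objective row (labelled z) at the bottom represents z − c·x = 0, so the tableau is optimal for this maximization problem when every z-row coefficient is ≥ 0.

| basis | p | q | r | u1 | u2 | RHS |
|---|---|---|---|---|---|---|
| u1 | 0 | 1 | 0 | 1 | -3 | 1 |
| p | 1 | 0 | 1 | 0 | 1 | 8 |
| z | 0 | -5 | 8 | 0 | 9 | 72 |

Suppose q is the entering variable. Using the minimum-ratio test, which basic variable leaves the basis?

u1

Column q entries and ratios — u1: 1/1 = 1; p: 0 ≤ 0, skip.
Smallest ratio is 1 in the row of u1, so u1 leaves.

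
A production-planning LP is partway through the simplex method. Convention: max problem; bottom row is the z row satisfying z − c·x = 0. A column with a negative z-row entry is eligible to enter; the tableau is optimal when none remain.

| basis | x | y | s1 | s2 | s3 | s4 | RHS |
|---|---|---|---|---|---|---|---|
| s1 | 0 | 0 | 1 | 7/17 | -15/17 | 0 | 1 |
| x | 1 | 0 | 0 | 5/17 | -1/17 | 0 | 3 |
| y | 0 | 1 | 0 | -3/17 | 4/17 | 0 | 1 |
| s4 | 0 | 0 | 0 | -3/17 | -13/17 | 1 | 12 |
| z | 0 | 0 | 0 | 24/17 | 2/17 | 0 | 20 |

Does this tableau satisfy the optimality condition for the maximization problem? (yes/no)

yes

Every z-row coefficient is ≥ 0, so the tableau is optimal.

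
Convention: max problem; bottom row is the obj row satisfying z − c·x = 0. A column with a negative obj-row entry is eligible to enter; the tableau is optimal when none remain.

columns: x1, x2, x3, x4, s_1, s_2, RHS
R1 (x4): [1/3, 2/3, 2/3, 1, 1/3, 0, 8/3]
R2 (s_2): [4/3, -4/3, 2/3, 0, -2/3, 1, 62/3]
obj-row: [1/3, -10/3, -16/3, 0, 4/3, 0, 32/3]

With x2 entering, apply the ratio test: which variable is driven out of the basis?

Column x2 entries and ratios — x4: (8/3)/(2/3) = 4; s_2: -4/3 ≤ 0, skip.
Smallest ratio is 4 in the row of x4, so x4 leaves.

x4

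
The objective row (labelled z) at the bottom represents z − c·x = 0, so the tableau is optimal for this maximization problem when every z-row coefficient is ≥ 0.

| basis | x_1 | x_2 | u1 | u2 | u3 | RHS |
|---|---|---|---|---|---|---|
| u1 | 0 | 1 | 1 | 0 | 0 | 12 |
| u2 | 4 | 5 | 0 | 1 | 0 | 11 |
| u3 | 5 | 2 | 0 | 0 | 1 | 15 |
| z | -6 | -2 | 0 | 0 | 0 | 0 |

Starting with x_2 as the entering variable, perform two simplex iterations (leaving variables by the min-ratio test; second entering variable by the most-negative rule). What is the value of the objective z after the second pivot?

Ratio test on column x_2 — row 1: 12/1 = 12; row 2: 11/5 = 11/5; row 3: 15/2 = 15/2. Minimum is 11/5 at row 2 (u2 leaves); pivot element 5.
Pivot on row 2; the z-row RHS becomes 0 − (-2)·(11/5) = 22/5.
Next entering variable (most negative z-row entry -22/5): x_1.
Ratio test on column x_1 — row 1: entry -4/5 ≤ 0; row 2: (11/5)/(4/5) = 11/4; row 3: (53/5)/(17/5) = 53/17. Minimum is 11/4 at row 2 (x_2 leaves); pivot element 4/5.
After the second pivot the z-row RHS is 22/5 − (-22/5)·(11/4) = 33/2.

33/2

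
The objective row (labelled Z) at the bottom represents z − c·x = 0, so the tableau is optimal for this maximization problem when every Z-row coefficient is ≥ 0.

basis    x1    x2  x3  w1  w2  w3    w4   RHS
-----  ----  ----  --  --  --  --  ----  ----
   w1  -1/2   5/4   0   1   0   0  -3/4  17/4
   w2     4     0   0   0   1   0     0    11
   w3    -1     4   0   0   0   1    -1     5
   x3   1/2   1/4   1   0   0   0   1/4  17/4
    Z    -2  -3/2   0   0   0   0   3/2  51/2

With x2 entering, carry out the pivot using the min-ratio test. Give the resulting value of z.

Ratio test on column x2 — row 1: (17/4)/(5/4) = 17/5; row 2: entry 0 ≤ 0; row 3: 5/4 = 5/4; row 4: (17/4)/(1/4) = 17. Minimum is 5/4 at row 3 (w3 leaves); pivot element 4.
Pivot on row 3; the Z-row RHS becomes 51/2 − (-3/2)·(5/4) = 219/8.

219/8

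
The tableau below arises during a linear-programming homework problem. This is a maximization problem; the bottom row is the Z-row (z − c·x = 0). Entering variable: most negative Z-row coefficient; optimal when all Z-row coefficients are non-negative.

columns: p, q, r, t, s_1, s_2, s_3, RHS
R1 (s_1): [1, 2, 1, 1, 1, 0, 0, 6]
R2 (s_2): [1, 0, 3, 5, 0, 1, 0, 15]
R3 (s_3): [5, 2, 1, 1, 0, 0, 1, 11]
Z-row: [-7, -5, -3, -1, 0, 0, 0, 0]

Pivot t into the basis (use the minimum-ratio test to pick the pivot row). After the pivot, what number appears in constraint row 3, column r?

Ratio test on column t — row 1: 6/1 = 6; row 2: 15/5 = 3; row 3: 11/1 = 11. Minimum is 3 at row 2 (s_2 leaves); pivot element 5.
Divide row 2 by 5; eliminate column t from the other rows.
Row 3 update in column r: 1 − 1·(3/5) = 2/5.

2/5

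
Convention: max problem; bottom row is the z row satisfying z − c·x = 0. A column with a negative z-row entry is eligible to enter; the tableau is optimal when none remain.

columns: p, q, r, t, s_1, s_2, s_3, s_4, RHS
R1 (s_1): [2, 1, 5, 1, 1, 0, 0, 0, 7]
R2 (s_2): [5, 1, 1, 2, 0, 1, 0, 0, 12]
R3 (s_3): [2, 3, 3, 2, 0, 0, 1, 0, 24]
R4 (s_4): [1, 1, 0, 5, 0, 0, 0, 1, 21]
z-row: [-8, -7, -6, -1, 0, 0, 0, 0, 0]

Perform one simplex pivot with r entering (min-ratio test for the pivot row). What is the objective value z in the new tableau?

42/5

Ratio test on column r — row 1: 7/5 = 7/5; row 2: 12/1 = 12; row 3: 24/3 = 8; row 4: entry 0 ≤ 0. Minimum is 7/5 at row 1 (s_1 leaves); pivot element 5.
Pivot on row 1; the z-row RHS becomes 0 − (-6)·(7/5) = 42/5.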